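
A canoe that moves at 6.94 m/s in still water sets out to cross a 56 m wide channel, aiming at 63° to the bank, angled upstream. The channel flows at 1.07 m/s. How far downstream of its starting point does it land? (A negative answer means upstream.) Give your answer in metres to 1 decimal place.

Perpendicular speed = 6.184 m/s; crossing time = 56 / 6.184 = 9.056 s.
Net downstream speed = -2.081 m/s.
Drift = -2.081 × 9.056 = -18.843 m (upstream).

-18.8 m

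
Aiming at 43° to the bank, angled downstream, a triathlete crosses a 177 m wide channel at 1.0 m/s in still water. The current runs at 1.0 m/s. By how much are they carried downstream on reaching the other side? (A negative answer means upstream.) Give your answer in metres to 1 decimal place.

449.3 m

Perpendicular speed = 0.682 m/s; crossing time = 177 / 0.682 = 259.531 s.
Net downstream speed = 1.731 m/s.
Drift = 1.731 × 259.531 = 449.341 m (downstream).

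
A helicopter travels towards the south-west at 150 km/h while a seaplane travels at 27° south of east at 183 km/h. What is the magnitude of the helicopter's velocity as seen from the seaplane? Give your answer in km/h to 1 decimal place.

Taking east as x and north as y: helicopter velocity = (-106.066, -106.066) km/h; seaplane velocity = (163.054, -83.080) km/h.
Velocity of helicopter relative to seaplane = (-106.066, -106.066) − (163.054, -83.080) = (-269.120, -22.986) km/h.
Magnitude = |(-269.120, -22.986)| = 270.100 km/h.

270.1 km/h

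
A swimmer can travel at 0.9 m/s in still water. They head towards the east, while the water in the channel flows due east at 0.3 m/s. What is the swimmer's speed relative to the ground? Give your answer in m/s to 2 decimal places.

1.20 m/s

Taking east as x and north as y: velocity relative to the water = (0.900, 0.000) m/s; the water relative to ground = (0.300, 0.000) m/s.
Velocity relative to ground = (0.900, 0.000) + (0.300, 0.000) = (1.200, 0.000) m/s.
Speed = |(1.200, 0.000)| = 1.200 m/s.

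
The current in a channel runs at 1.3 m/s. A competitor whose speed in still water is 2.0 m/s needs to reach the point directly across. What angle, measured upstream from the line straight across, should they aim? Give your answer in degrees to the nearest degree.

To cancel the current, the upstream component of the competitor's velocity must equal the flow: 2.0 sin θ = 1.3.
sin θ = 1.3 / 2.0 = 0.6500.
θ = arcsin(0.6500) = 40.542°.

41°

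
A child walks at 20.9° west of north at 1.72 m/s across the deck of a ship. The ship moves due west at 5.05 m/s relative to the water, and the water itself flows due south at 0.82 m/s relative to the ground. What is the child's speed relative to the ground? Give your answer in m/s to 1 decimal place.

In east/north components (m/s): child relative to ship = (-0.614, 1.607); ship relative to water = (-5.050, 0.000); water relative to ground = (0.000, -0.820).
Sum = (-5.664, 0.787) m/s.
Speed = |(-5.664, 0.787)| = 5.718 m/s.

5.7 m/s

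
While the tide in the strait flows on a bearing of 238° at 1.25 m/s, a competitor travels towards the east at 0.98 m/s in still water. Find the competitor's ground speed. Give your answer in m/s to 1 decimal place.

Taking east as x and north as y: velocity relative to the water = (0.980, 0.000) m/s; the water relative to ground = (-1.060, -0.662) m/s.
Velocity relative to ground = (0.980, 0.000) + (-1.060, -0.662) = (-0.080, -0.662) m/s.
Speed = |(-0.080, -0.662)| = 0.667 m/s.

0.7 m/s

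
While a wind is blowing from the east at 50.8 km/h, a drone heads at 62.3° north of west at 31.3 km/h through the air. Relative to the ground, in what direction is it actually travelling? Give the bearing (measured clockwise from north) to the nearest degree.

293°

Taking east as x and north as y: velocity relative to the air = (-14.550, 27.713) km/h; the air relative to ground = (-50.800, 0.000) km/h.
Velocity relative to ground = (-14.550, 27.713) + (-50.800, 0.000) = (-65.350, 27.713) km/h.
Bearing = atan2(-65.35, 27.71) = 292.98° clockwise from north.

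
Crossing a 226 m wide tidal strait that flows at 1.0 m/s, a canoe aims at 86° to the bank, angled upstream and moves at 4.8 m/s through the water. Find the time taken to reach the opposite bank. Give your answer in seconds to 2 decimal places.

47.20 s

The component of the canoe's velocity perpendicular to the bank is 4.8 × sin 86° = 4.788 m/s.
The current is parallel to the bank, so it does not affect the crossing time.
Time = 226 / 4.788 = 47.198 s.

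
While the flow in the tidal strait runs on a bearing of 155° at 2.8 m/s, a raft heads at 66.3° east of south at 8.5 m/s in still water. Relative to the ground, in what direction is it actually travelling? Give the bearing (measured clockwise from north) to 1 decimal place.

123.6°

Taking east as x and north as y: velocity relative to the water = (7.783, -3.417) m/s; the water relative to ground = (1.183, -2.538) m/s.
Velocity relative to ground = (7.783, -3.417) + (1.183, -2.538) = (8.966, -5.954) m/s.
Bearing = atan2(8.97, -5.95) = 123.59° clockwise from north.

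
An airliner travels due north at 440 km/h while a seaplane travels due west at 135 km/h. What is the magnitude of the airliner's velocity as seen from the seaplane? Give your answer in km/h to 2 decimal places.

460.24 km/h

Taking east as x and north as y: airliner velocity = (0.000, 440.000) km/h; seaplane velocity = (-135.000, 0.000) km/h.
Velocity of airliner relative to seaplane = (0.000, 440.000) − (-135.000, 0.000) = (135.000, 440.000) km/h.
Magnitude = |(135.000, 440.000)| = 460.245 km/h.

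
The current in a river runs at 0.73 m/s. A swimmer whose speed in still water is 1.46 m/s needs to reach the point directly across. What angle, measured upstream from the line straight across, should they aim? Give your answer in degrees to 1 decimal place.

To cancel the current, the upstream component of the swimmer's velocity must equal the flow: 1.46 sin θ = 0.73.
sin θ = 0.73 / 1.46 = 0.5000.
θ = arcsin(0.5000) = 30.000°.

30.0°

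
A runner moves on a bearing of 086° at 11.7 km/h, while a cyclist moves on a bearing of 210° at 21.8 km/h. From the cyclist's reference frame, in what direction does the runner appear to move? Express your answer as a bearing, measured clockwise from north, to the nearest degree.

049°

Taking east as x and north as y: runner velocity = (11.671, 0.816) km/h; cyclist velocity = (-10.900, -18.879) km/h.
Velocity of runner relative to cyclist = (11.671, 0.816) − (-10.900, -18.879) = (22.571, 19.696) km/h.
Bearing = atan2(22.57, 19.70) = 48.89° clockwise from north.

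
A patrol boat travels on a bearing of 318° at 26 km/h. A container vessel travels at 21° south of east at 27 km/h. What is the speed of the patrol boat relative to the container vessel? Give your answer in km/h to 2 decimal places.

51.54 km/h

Taking east as x and north as y: patrol boat velocity = (-17.397, 19.322) km/h; container vessel velocity = (25.207, -9.676) km/h.
Velocity of patrol boat relative to container vessel = (-17.397, 19.322) − (25.207, -9.676) = (-42.604, 28.998) km/h.
Magnitude = |(-42.604, 28.998)| = 51.536 km/h.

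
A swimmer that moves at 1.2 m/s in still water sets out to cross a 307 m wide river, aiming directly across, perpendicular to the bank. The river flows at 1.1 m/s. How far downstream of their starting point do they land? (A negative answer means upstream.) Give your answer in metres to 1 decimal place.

Perpendicular speed = 1.200 m/s; crossing time = 307 / 1.200 = 255.833 s.
Net downstream speed = 1.100 m/s.
Drift = 1.100 × 255.833 = 281.417 m (downstream).

281.4 m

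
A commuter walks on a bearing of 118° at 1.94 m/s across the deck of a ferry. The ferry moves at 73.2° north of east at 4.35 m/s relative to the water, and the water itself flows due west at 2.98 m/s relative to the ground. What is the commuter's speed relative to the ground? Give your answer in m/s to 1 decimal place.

In east/north components (m/s): commuter relative to ferry = (1.713, -0.911); ferry relative to water = (1.257, 4.164); water relative to ground = (-2.980, 0.000).
Sum = (-0.010, 3.254) m/s.
Speed = |(-0.010, 3.254)| = 3.254 m/s.

3.3 m/s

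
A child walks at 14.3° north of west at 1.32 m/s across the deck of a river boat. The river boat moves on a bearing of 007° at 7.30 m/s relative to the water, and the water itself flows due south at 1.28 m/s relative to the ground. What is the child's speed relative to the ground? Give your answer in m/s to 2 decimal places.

In east/north components (m/s): child relative to river boat = (-1.279, 0.326); river boat relative to water = (0.890, 7.246); water relative to ground = (0.000, -1.280).
Sum = (-0.389, 6.292) m/s.
Speed = |(-0.389, 6.292)| = 6.304 m/s.

6.30 m/s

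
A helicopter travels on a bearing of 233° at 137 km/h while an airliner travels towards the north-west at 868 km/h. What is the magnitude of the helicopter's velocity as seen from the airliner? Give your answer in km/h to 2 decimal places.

Taking east as x and north as y: helicopter velocity = (-109.413, -82.449) km/h; airliner velocity = (-613.769, 613.769) km/h.
Velocity of helicopter relative to airliner = (-109.413, -82.449) − (-613.769, 613.769) = (504.356, -696.217) km/h.
Magnitude = |(504.356, -696.217)| = 859.705 km/h.

859.71 km/h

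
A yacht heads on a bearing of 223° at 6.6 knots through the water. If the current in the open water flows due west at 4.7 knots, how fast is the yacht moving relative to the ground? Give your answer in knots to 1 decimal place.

Taking east as x and north as y: velocity relative to the water = (-4.501, -4.827) knots; the water relative to ground = (-4.700, 0.000) knots.
Velocity relative to ground = (-4.501, -4.827) + (-4.700, 0.000) = (-9.201, -4.827) knots.
Speed = |(-9.201, -4.827)| = 10.390 knots.

10.4 knots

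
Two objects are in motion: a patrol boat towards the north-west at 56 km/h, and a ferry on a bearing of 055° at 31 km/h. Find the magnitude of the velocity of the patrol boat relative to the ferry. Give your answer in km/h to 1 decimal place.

68.6 km/h

Taking east as x and north as y: patrol boat velocity = (-39.598, 39.598) km/h; ferry velocity = (25.394, 17.781) km/h.
Velocity of patrol boat relative to ferry = (-39.598, 39.598) − (25.394, 17.781) = (-64.992, 21.817) km/h.
Magnitude = |(-64.992, 21.817)| = 68.556 km/h.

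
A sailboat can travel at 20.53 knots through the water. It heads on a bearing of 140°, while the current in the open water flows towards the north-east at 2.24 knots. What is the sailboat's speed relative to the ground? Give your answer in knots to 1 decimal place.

20.5 knots

Taking east as x and north as y: velocity relative to the water = (13.196, -15.727) knots; the water relative to ground = (1.584, 1.584) knots.
Velocity relative to ground = (13.196, -15.727) + (1.584, 1.584) = (14.780, -14.143) knots.
Speed = |(14.780, -14.143)| = 20.457 knots.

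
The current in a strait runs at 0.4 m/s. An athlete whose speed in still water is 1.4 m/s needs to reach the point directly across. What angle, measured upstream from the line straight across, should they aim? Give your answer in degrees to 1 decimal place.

To cancel the current, the upstream component of the athlete's velocity must equal the flow: 1.4 sin θ = 0.4.
sin θ = 0.4 / 1.4 = 0.2857.
θ = arcsin(0.2857) = 16.602°.

16.6°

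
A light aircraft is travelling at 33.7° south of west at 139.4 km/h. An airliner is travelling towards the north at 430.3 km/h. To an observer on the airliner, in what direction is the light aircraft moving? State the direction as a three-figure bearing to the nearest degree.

193°

Taking east as x and north as y: light aircraft velocity = (-115.974, -77.345) km/h; airliner velocity = (0.000, 430.300) km/h.
Velocity of light aircraft relative to airliner = (-115.974, -77.345) − (0.000, 430.300) = (-115.974, -507.645) km/h.
Bearing = atan2(-115.97, -507.65) = 192.87° clockwise from north.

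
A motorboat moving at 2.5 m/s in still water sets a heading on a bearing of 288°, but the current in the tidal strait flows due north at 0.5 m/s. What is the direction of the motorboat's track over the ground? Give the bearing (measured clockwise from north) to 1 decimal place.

298.2°

Taking east as x and north as y: velocity relative to the water = (-2.378, 0.773) m/s; the water relative to ground = (0.000, 0.500) m/s.
Velocity relative to ground = (-2.378, 0.773) + (0.000, 0.500) = (-2.378, 1.273) m/s.
Bearing = atan2(-2.38, 1.27) = 298.16° clockwise from north.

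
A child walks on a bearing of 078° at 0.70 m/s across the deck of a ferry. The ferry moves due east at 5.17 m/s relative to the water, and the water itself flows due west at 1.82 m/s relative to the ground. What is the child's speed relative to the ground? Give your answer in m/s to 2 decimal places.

4.04 m/s

In east/north components (m/s): child relative to ferry = (0.685, 0.146); ferry relative to water = (5.170, 0.000); water relative to ground = (-1.820, 0.000).
Sum = (4.035, 0.146) m/s.
Speed = |(4.035, 0.146)| = 4.037 m/s.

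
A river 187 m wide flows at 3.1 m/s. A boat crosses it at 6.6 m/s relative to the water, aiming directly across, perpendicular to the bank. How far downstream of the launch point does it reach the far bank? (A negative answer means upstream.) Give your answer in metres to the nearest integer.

88 m

Perpendicular speed = 6.600 m/s; crossing time = 187 / 6.600 = 28.333 s.
Net downstream speed = 3.100 m/s.
Drift = 3.100 × 28.333 = 87.833 m (downstream).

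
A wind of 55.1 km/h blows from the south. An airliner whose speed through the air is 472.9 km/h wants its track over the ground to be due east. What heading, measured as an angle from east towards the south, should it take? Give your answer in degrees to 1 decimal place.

The wind pushes perpendicular to the desired track; the heading must have a component into the wind equal to 55.1 km/h: 472.9 sin θ = 55.1.
sin θ = 0.1165, so θ = 6.691°.

6.7°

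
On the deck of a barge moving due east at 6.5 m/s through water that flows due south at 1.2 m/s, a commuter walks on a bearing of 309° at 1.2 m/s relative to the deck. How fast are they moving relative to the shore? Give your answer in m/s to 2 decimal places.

In east/north components (m/s): commuter relative to barge = (-0.933, 0.755); barge relative to water = (6.500, 0.000); water relative to ground = (0.000, -1.200).
Sum = (5.567, -0.445) m/s.
Speed = |(5.567, -0.445)| = 5.585 m/s.

5.59 m/s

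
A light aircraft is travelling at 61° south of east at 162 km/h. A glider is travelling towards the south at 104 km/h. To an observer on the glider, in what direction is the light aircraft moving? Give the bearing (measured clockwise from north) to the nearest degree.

116°

Taking east as x and north as y: light aircraft velocity = (78.539, -141.688) km/h; glider velocity = (0.000, -104.000) km/h.
Velocity of light aircraft relative to glider = (78.539, -141.688) − (0.000, -104.000) = (78.539, -37.688) km/h.
Bearing = atan2(78.54, -37.69) = 115.63° clockwise from north.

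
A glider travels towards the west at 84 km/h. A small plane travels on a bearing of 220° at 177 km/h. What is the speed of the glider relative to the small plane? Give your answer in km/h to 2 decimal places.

Taking east as x and north as y: glider velocity = (-84.000, 0.000) km/h; small plane velocity = (-113.773, -135.590) km/h.
Velocity of glider relative to small plane = (-84.000, 0.000) − (-113.773, -135.590) = (29.773, 135.590) km/h.
Magnitude = |(29.773, 135.590)| = 138.820 km/h.

138.82 km/h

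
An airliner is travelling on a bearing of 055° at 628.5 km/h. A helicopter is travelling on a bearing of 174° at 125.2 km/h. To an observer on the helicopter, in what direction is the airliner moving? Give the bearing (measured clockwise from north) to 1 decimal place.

Taking east as x and north as y: airliner velocity = (514.837, 360.493) km/h; helicopter velocity = (13.087, -124.514) km/h.
Velocity of airliner relative to helicopter = (514.837, 360.493) − (13.087, -124.514) = (501.750, 485.007) km/h.
Bearing = atan2(501.75, 485.01) = 45.97° clockwise from north.

046.0°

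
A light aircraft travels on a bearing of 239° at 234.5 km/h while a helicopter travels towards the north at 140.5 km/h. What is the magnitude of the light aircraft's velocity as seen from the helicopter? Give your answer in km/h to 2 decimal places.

329.65 km/h

Taking east as x and north as y: light aircraft velocity = (-201.006, -120.776) km/h; helicopter velocity = (0.000, 140.500) km/h.
Velocity of light aircraft relative to helicopter = (-201.006, -120.776) − (0.000, 140.500) = (-201.006, -261.276) km/h.
Magnitude = |(-201.006, -261.276)| = 329.649 km/h.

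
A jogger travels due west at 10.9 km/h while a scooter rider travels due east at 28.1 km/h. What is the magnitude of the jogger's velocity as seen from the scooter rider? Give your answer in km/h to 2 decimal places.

Taking east as x and north as y: jogger velocity = (-10.900, 0.000) km/h; scooter rider velocity = (28.100, 0.000) km/h.
Velocity of jogger relative to scooter rider = (-10.900, 0.000) − (28.100, 0.000) = (-39.000, 0.000) km/h.
Magnitude = |(-39.000, 0.000)| = 39.000 km/h.

39.00 km/h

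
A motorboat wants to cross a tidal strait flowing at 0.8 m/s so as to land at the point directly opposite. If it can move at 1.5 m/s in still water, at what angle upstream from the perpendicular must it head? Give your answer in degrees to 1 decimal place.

To cancel the current, the upstream component of the motorboat's velocity must equal the flow: 1.5 sin θ = 0.8.
sin θ = 0.8 / 1.5 = 0.5333.
θ = arcsin(0.5333) = 32.231°.

32.2°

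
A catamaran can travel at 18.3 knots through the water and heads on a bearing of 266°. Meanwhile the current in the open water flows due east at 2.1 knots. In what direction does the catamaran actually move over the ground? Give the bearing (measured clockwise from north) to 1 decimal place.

Taking east as x and north as y: velocity relative to the water = (-18.255, -1.277) knots; the water relative to ground = (2.100, 0.000) knots.
Velocity relative to ground = (-18.255, -1.277) + (2.100, 0.000) = (-16.155, -1.277) knots.
Bearing = atan2(-16.16, -1.28) = 265.48° clockwise from north.

265.5°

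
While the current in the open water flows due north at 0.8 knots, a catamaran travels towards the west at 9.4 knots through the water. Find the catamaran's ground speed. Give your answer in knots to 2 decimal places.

9.43 knots

Taking east as x and north as y: velocity relative to the water = (-9.400, 0.000) knots; the water relative to ground = (0.000, 0.800) knots.
Velocity relative to ground = (-9.400, 0.000) + (0.000, 0.800) = (-9.400, 0.800) knots.
Speed = |(-9.400, 0.800)| = 9.434 knots.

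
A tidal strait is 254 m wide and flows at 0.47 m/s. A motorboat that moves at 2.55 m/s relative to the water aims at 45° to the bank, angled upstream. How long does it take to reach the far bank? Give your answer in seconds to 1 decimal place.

140.9 s

The component of the motorboat's velocity perpendicular to the bank is 2.55 × sin 45° = 1.803 m/s.
The flow acts along the bank and has no component across it.
Time = 254 / 1.803 = 140.867 s.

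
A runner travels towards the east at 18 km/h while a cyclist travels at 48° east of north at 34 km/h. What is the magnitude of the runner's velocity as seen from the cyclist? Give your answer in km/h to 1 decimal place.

23.9 km/h

Taking east as x and north as y: runner velocity = (18.000, 0.000) km/h; cyclist velocity = (25.267, 22.750) km/h.
Velocity of runner relative to cyclist = (18.000, 0.000) − (25.267, 22.750) = (-7.267, -22.750) km/h.
Magnitude = |(-7.267, -22.750)| = 23.883 km/h.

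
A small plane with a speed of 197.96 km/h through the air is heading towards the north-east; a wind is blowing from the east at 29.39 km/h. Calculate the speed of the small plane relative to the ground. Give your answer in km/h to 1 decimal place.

Taking east as x and north as y: velocity relative to the air = (139.979, 139.979) km/h; the air relative to ground = (-29.390, 0.000) km/h.
Velocity relative to ground = (139.979, 139.979) + (-29.390, 0.000) = (110.589, 139.979) km/h.
Speed = |(110.589, 139.979)| = 178.393 km/h.

178.4 km/h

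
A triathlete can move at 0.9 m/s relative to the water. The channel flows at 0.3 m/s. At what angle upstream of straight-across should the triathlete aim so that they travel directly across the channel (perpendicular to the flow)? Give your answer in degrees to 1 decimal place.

19.5°

To cancel the current, the upstream component of the triathlete's velocity must equal the flow: 0.9 sin θ = 0.3.
sin θ = 0.3 / 0.9 = 0.3333.
θ = arcsin(0.3333) = 19.471°.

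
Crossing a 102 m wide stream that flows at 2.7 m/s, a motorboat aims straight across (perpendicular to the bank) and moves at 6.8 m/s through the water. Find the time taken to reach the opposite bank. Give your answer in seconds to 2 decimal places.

The component of the motorboat's velocity perpendicular to the bank is 6.8 m/s.
The current is parallel to the bank, so it does not affect the crossing time.
Time = 102 / 6.800 = 15.000 s.

15.00 s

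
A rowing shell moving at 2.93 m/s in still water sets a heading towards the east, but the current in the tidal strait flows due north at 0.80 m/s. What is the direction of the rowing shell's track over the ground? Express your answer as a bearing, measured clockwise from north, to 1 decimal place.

074.7°

Taking east as x and north as y: velocity relative to the water = (2.930, 0.000) m/s; the water relative to ground = (0.000, 0.800) m/s.
Velocity relative to ground = (2.930, 0.000) + (0.000, 0.800) = (2.930, 0.800) m/s.
Bearing = atan2(2.93, 0.80) = 74.73° clockwise from north.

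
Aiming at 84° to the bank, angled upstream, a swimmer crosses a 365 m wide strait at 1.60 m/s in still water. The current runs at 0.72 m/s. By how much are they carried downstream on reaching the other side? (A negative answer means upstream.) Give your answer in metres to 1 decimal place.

Perpendicular speed = 1.591 m/s; crossing time = 365 / 1.591 = 229.382 s.
Net downstream speed = 0.553 m/s.
Drift = 0.553 × 229.382 = 126.792 m (downstream).

126.8 m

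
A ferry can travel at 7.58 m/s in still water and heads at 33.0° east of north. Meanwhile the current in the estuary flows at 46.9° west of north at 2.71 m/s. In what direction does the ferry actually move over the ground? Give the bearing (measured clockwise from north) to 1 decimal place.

Taking east as x and north as y: velocity relative to the water = (4.128, 6.357) m/s; the water relative to ground = (-1.979, 1.852) m/s.
Velocity relative to ground = (4.128, 6.357) + (-1.979, 1.852) = (2.150, 8.209) m/s.
Bearing = atan2(2.15, 8.21) = 14.67° clockwise from north.

014.7°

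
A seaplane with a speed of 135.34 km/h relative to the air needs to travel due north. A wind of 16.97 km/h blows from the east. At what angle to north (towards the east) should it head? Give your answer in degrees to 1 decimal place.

7.2°

The wind pushes perpendicular to the desired track; the heading must have a component into the wind equal to 16.97 km/h: 135.34 sin θ = 16.97.
sin θ = 0.1254, so θ = 7.203°.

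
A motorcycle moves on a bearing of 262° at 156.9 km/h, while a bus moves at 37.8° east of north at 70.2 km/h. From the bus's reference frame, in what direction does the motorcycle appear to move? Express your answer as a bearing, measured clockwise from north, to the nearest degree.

249°

Taking east as x and north as y: motorcycle velocity = (-155.373, -21.836) km/h; bus velocity = (43.026, 55.469) km/h.
Velocity of motorcycle relative to bus = (-155.373, -21.836) − (43.026, 55.469) = (-198.399, -77.305) km/h.
Bearing = atan2(-198.40, -77.31) = 248.71° clockwise from north.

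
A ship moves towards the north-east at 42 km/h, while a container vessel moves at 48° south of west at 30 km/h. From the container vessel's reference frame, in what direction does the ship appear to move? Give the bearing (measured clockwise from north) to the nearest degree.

044°

Taking east as x and north as y: ship velocity = (29.698, 29.698) km/h; container vessel velocity = (-20.074, -22.294) km/h.
Velocity of ship relative to container vessel = (29.698, 29.698) − (-20.074, -22.294) = (49.772, 51.993) km/h.
Bearing = atan2(49.77, 51.99) = 43.75° clockwise from north.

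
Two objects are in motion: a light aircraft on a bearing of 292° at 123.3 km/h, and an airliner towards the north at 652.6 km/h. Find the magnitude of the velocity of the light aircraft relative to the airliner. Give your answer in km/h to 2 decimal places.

Taking east as x and north as y: light aircraft velocity = (-114.322, 46.189) km/h; airliner velocity = (0.000, 652.600) km/h.
Velocity of light aircraft relative to airliner = (-114.322, 46.189) − (0.000, 652.600) = (-114.322, -606.411) km/h.
Magnitude = |(-114.322, -606.411)| = 617.093 km/h.

617.09 km/h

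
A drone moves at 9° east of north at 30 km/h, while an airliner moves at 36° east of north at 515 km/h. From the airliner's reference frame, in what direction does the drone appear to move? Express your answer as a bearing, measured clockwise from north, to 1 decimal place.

Taking east as x and north as y: drone velocity = (4.693, 29.631) km/h; airliner velocity = (302.709, 416.644) km/h.
Velocity of drone relative to airliner = (4.693, 29.631) − (302.709, 416.644) = (-298.016, -387.013) km/h.
Bearing = atan2(-298.02, -387.01) = 217.60° clockwise from north.

217.6°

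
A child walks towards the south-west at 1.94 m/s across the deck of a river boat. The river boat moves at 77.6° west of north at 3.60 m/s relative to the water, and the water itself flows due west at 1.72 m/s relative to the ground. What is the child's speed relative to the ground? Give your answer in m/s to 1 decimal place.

In east/north components (m/s): child relative to river boat = (-1.372, -1.372); river boat relative to water = (-3.516, 0.773); water relative to ground = (-1.720, 0.000).
Sum = (-6.608, -0.599) m/s.
Speed = |(-6.608, -0.599)| = 6.635 m/s.

6.6 m/s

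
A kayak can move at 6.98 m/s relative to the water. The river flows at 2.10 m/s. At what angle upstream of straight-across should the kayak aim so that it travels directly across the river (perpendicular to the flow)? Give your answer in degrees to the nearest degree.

18°

To cancel the current, the upstream component of the kayak's velocity must equal the flow: 6.98 sin θ = 2.10.
sin θ = 2.10 / 6.98 = 0.3009.
θ = arcsin(0.3009) = 17.509°.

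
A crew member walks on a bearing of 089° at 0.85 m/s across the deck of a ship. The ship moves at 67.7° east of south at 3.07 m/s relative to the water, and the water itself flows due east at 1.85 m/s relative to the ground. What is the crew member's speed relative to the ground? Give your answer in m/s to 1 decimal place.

In east/north components (m/s): crew member relative to ship = (0.850, 0.015); ship relative to water = (2.840, -1.165); water relative to ground = (1.850, 0.000).
Sum = (5.540, -1.150) m/s.
Speed = |(5.540, -1.150)| = 5.658 m/s.

5.7 m/s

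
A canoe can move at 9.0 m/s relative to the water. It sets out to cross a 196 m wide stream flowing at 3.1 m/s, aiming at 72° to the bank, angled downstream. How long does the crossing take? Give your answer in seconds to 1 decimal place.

22.9 s

The component of the canoe's velocity perpendicular to the bank is 9.0 × sin 72° = 8.560 m/s.
Only the cross-stream component determines the crossing time; the current contributes nothing perpendicular to the bank.
Time = 196 / 8.560 = 22.899 s.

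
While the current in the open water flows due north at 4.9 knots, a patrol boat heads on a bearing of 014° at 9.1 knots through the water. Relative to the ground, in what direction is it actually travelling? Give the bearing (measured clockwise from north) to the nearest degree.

Taking east as x and north as y: velocity relative to the water = (2.201, 8.830) knots; the water relative to ground = (0.000, 4.900) knots.
Velocity relative to ground = (2.201, 8.830) + (0.000, 4.900) = (2.201, 13.730) knots.
Bearing = atan2(2.20, 13.73) = 9.11° clockwise from north.

009°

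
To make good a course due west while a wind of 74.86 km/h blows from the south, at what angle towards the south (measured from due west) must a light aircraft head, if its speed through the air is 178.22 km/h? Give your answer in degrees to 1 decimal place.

The wind pushes perpendicular to the desired track; the heading must have a component into the wind equal to 74.86 km/h: 178.22 sin θ = 74.86.
sin θ = 0.4200, so θ = 24.837°.

24.8°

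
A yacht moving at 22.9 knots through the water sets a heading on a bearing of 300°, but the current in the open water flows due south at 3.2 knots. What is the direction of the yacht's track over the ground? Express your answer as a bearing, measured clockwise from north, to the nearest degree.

Taking east as x and north as y: velocity relative to the water = (-19.832, 11.450) knots; the water relative to ground = (0.000, -3.200) knots.
Velocity relative to ground = (-19.832, 11.450) + (0.000, -3.200) = (-19.832, 8.250) knots.
Bearing = atan2(-19.83, 8.25) = 292.59° clockwise from north.

293°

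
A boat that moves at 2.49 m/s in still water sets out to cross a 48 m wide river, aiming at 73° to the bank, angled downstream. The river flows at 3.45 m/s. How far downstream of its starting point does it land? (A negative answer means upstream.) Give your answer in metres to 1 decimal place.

Perpendicular speed = 2.381 m/s; crossing time = 48 / 2.381 = 20.158 s.
Net downstream speed = 4.178 m/s.
Drift = 4.178 × 20.158 = 84.220 m (downstream).

84.2 m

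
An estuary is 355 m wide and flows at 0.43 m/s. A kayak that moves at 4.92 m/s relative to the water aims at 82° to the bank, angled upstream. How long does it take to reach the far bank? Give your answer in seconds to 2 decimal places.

72.86 s

The component of the kayak's velocity perpendicular to the bank is 4.92 × sin 82° = 4.872 m/s.
The current is parallel to the bank, so it does not affect the crossing time.
Time = 355 / 4.872 = 72.864 s.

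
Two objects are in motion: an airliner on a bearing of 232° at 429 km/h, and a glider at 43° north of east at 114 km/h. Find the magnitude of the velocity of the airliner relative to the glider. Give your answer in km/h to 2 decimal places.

Taking east as x and north as y: airliner velocity = (-338.057, -264.119) km/h; glider velocity = (83.374, 77.748) km/h.
Velocity of airliner relative to glider = (-338.057, -264.119) − (83.374, 77.748) = (-421.431, -341.867) km/h.
Magnitude = |(-421.431, -341.867)| = 542.657 km/h.

542.66 km/h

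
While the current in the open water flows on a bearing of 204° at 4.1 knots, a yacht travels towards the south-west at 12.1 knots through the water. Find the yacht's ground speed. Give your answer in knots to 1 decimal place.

16.0 knots

Taking east as x and north as y: velocity relative to the water = (-8.556, -8.556) knots; the water relative to ground = (-1.668, -3.746) knots.
Velocity relative to ground = (-8.556, -8.556) + (-1.668, -3.746) = (-10.224, -12.302) knots.
Speed = |(-10.224, -12.302)| = 15.995 knots.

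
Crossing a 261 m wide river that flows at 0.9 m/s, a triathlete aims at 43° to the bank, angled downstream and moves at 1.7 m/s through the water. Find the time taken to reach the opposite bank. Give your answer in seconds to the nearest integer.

225 s

The component of the triathlete's velocity perpendicular to the bank is 1.7 × sin 43° = 1.159 m/s.
Only the cross-stream component determines the crossing time; the current contributes nothing perpendicular to the bank.
Time = 261 / 1.159 = 225.117 s.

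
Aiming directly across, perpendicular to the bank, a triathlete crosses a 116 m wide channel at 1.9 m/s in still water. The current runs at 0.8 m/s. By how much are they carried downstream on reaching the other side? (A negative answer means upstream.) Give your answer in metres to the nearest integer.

Perpendicular speed = 1.900 m/s; crossing time = 116 / 1.900 = 61.053 s.
Net downstream speed = 0.800 m/s.
Drift = 0.800 × 61.053 = 48.842 m (downstream).

49 m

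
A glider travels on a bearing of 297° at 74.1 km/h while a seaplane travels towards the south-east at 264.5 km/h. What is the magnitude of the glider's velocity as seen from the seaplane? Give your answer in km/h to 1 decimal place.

335.8 km/h

Taking east as x and north as y: glider velocity = (-66.024, 33.641) km/h; seaplane velocity = (187.030, -187.030) km/h.
Velocity of glider relative to seaplane = (-66.024, 33.641) − (187.030, -187.030) = (-253.053, 220.670) km/h.
Magnitude = |(-253.053, 220.670)| = 335.755 km/h.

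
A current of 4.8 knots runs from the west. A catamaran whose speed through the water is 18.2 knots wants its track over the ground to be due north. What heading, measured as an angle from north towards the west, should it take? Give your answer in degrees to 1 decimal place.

The current pushes perpendicular to the desired track; the heading must have a component into the current equal to 4.8 knots: 18.2 sin θ = 4.8.
sin θ = 0.2637, so θ = 15.292°.

15.3°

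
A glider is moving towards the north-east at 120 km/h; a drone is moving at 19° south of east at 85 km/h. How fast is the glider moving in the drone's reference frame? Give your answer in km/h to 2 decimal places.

Taking east as x and north as y: glider velocity = (84.853, 84.853) km/h; drone velocity = (80.369, -27.673) km/h.
Velocity of glider relative to drone = (84.853, 84.853) − (80.369, -27.673) = (4.484, 112.526) km/h.
Magnitude = |(4.484, 112.526)| = 112.615 km/h.

112.62 km/h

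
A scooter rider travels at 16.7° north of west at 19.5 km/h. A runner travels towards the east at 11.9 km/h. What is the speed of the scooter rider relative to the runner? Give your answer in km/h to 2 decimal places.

31.09 km/h

Taking east as x and north as y: scooter rider velocity = (-18.678, 5.604) km/h; runner velocity = (11.900, 0.000) km/h.
Velocity of scooter rider relative to runner = (-18.678, 5.604) − (11.900, 0.000) = (-30.578, 5.604) km/h.
Magnitude = |(-30.578, 5.604)| = 31.087 km/h.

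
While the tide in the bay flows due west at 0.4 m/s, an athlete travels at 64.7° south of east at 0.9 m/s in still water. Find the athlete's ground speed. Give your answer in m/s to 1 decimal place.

0.8 m/s

Taking east as x and north as y: velocity relative to the water = (0.385, -0.814) m/s; the water relative to ground = (-0.400, 0.000) m/s.
Velocity relative to ground = (0.385, -0.814) + (-0.400, 0.000) = (-0.015, -0.814) m/s.
Speed = |(-0.015, -0.814)| = 0.814 m/s.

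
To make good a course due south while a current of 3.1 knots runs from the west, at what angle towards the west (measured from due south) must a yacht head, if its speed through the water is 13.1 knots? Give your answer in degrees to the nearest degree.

14°

The current pushes perpendicular to the desired track; the heading must have a component into the current equal to 3.1 knots: 13.1 sin θ = 3.1.
sin θ = 0.2366, so θ = 13.688°.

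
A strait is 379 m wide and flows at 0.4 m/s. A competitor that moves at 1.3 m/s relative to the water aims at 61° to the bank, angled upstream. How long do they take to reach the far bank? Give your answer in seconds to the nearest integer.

333 s

The component of the competitor's velocity perpendicular to the bank is 1.3 × sin 61° = 1.137 m/s.
The current is parallel to the bank, so it does not affect the crossing time.
Time = 379 / 1.137 = 333.332 s.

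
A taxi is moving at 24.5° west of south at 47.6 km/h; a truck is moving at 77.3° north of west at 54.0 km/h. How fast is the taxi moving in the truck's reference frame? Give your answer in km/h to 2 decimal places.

96.31 km/h

Taking east as x and north as y: taxi velocity = (-19.739, -43.314) km/h; truck velocity = (-11.872, 52.679) km/h.
Velocity of taxi relative to truck = (-19.739, -43.314) − (-11.872, 52.679) = (-7.868, -95.993) km/h.
Magnitude = |(-7.868, -95.993)| = 96.315 km/h.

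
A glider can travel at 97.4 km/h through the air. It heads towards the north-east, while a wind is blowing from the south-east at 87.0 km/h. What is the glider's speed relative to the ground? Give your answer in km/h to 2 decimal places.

130.60 km/h

Taking east as x and north as y: velocity relative to the air = (68.872, 68.872) km/h; the air relative to ground = (-61.518, 61.518) km/h.
Velocity relative to ground = (68.872, 68.872) + (-61.518, 61.518) = (7.354, 130.390) km/h.
Speed = |(7.354, 130.390)| = 130.598 km/h.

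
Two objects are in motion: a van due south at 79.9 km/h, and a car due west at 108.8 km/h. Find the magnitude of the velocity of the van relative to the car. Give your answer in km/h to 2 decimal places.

134.99 km/h

Taking east as x and north as y: van velocity = (0.000, -79.900) km/h; car velocity = (-108.800, 0.000) km/h.
Velocity of van relative to car = (0.000, -79.900) − (-108.800, 0.000) = (108.800, -79.900) km/h.
Magnitude = |(108.800, -79.900)| = 134.987 km/h.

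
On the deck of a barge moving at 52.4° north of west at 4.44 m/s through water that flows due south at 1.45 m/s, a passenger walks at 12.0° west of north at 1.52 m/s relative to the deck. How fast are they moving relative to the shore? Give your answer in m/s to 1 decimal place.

4.7 m/s

In east/north components (m/s): passenger relative to barge = (-0.316, 1.487); barge relative to water = (-2.709, 3.518); water relative to ground = (0.000, -1.450).
Sum = (-3.025, 3.555) m/s.
Speed = |(-3.025, 3.555)| = 4.668 m/s.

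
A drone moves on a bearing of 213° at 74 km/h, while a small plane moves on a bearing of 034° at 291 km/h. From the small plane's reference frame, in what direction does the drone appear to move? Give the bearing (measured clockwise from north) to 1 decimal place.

213.8°

Taking east as x and north as y: drone velocity = (-40.303, -62.062) km/h; small plane velocity = (162.725, 241.250) km/h.
Velocity of drone relative to small plane = (-40.303, -62.062) − (162.725, 241.250) = (-203.028, -303.312) km/h.
Bearing = atan2(-203.03, -303.31) = 213.80° clockwise from north.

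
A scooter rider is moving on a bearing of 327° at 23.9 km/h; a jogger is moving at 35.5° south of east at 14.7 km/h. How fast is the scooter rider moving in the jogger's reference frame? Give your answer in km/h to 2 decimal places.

Taking east as x and north as y: scooter rider velocity = (-13.017, 20.044) km/h; jogger velocity = (11.967, -8.536) km/h.
Velocity of scooter rider relative to jogger = (-13.017, 20.044) − (11.967, -8.536) = (-24.984, 28.581) km/h.
Magnitude = |(-24.984, 28.581)| = 37.961 km/h.

37.96 km/h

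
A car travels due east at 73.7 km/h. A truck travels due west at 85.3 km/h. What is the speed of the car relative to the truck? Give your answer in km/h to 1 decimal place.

Taking east as x and north as y: car velocity = (73.700, 0.000) km/h; truck velocity = (-85.300, 0.000) km/h.
Velocity of car relative to truck = (73.700, 0.000) − (-85.300, 0.000) = (159.000, 0.000) km/h.
Magnitude = |(159.000, 0.000)| = 159.000 km/h.

159.0 km/h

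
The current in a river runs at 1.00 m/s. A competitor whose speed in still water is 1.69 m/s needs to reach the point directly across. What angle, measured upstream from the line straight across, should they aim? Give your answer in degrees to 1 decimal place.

36.3°

To cancel the current, the upstream component of the competitor's velocity must equal the flow: 1.69 sin θ = 1.00.
sin θ = 1.00 / 1.69 = 0.5917.
θ = arcsin(0.5917) = 36.279°.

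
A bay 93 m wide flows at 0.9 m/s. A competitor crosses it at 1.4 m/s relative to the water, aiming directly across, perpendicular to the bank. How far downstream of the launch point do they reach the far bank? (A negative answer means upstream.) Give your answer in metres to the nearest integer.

Perpendicular speed = 1.400 m/s; crossing time = 93 / 1.400 = 66.429 s.
Net downstream speed = 0.900 m/s.
Drift = 0.900 × 66.429 = 59.786 m (downstream).

60 m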